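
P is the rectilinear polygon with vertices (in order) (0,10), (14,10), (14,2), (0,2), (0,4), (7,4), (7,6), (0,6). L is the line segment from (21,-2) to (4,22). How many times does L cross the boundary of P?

2

The segment meets the boundary at (14,7.882), (12.5,10).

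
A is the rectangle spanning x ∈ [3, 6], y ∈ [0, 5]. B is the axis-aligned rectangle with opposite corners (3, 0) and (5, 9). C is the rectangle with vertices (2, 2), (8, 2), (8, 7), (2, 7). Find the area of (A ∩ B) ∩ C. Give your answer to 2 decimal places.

6.00

The region (A ∩ B) ∩ C is the polygon with vertices (5,2), (3,2), (3,5), (5,5).
By the shoelace formula its area is 6.00.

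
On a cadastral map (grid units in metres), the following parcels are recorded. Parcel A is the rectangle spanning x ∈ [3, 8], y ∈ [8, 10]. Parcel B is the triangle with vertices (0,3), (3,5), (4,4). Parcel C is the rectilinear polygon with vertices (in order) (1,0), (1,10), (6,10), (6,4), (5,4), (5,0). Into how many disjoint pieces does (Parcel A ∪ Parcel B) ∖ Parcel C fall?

2

(Parcel A ∪ Parcel B) ∖ Parcel C splits into 2 disjoint pieces (area 4, area 0.2083).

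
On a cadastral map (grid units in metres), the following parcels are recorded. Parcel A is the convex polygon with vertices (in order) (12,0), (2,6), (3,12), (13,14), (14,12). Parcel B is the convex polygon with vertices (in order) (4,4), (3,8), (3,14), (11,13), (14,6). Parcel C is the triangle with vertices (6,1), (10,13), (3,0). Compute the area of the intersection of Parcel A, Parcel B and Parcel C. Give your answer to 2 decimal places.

7.49

The intersection is the polygon with vertices (5.293,4.259), (10,13), (7.214,4.643).
By the shoelace formula its area is 7.49.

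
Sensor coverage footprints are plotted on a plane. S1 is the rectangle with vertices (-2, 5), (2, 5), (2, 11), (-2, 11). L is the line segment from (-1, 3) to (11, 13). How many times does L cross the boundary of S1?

2

The segment meets the boundary at (2,5.5), (1.4,5).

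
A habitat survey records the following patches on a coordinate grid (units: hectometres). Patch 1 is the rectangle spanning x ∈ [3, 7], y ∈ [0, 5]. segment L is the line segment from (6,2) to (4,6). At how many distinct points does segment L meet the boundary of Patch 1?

1

The segment meets the boundary at (4.5,5).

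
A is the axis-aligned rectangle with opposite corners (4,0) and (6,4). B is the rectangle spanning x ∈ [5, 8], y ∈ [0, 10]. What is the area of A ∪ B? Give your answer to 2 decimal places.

34.00

By inclusion–exclusion:
Individual areas: |A| = 8, |B| = 30.
|A∩B|: x∈[5,6], y∈[0,4] → 1·4 = 4.
|A ∪ B| = 38 − 4 = 34.00.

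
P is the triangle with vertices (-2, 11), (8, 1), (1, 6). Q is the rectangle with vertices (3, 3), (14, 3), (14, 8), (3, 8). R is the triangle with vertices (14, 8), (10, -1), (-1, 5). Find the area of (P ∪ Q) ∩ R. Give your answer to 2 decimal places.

The region (P ∪ Q) ∩ R is the polygon with vertices (6,3), (8,1), (5.2,3), (3,3), (3,4.571), (1.656,5.531), (14,8), (11.778,3).
By the shoelace formula its area is 38.97.

38.97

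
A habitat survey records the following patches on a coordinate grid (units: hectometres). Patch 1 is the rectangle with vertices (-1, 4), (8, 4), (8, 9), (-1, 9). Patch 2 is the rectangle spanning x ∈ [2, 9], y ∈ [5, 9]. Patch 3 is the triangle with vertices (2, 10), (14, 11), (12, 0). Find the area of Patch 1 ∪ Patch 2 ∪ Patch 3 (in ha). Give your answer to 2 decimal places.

By inclusion–exclusion:
Individual areas: |Patch 1| = 45, |Patch 2| = 28, |Patch 3| = 65.
|Patch 1∩Patch 2|: x∈[2,8], y∈[5,9] → 6·4 = 24.
|Patch 1∩Patch 3| = 12.5.
|Patch 2∩Patch 3| = 16.
|Patch 1∩Patch 2∩Patch 3| = 12.
|Patch 1 ∪ Patch 2 ∪ Patch 3| = 138 − 52.5 + 12 = 97.50.

97.50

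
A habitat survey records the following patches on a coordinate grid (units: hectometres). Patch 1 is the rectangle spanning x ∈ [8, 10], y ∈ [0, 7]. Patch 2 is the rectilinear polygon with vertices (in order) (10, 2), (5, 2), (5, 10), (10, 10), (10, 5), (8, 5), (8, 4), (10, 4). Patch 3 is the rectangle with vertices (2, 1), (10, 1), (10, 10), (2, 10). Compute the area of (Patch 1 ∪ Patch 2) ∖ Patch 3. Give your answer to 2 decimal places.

2.00

|Patch 1 ∪ Patch 2| = 44.
|(Patch 1 ∪ Patch 2) ∩ Patch 3| = 42.
|(Patch 1 ∪ Patch 2) ∖ Patch 3| = 44 − 42 = 2.00.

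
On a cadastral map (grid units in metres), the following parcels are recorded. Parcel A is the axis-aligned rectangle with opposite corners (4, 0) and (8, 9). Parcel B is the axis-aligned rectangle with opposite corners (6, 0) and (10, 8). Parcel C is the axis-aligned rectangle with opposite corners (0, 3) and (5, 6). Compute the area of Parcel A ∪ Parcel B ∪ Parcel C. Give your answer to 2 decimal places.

64.00

By inclusion–exclusion:
Individual areas: |Parcel A| = 36, |Parcel B| = 32, |Parcel C| = 15.
|Parcel A∩Parcel B|: x∈[6,8], y∈[0,8] → 2·8 = 16.
|Parcel A∩Parcel C|: x∈[4,5], y∈[3,6] → 1·3 = 3.
|Parcel B∩Parcel C| = 0 (no overlap).
|Parcel A∩Parcel B∩Parcel C| = 0.
|Parcel A ∪ Parcel B ∪ Parcel C| = 83 − 19 + 0 = 64.00.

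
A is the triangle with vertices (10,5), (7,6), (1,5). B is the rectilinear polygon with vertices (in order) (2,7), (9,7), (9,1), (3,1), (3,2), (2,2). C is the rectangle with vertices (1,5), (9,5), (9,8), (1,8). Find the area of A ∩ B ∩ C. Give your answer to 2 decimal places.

The intersection is the polygon with vertices (9,5.333), (9,5), (2,5), (2,5.167), (7,6).
By the shoelace formula its area is 4.25.

4.25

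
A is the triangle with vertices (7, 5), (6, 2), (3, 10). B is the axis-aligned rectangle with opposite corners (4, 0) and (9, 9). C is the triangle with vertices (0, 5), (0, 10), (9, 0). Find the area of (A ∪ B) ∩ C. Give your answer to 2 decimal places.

The region (A ∪ B) ∩ C is the polygon with vertices (4,5.556), (9,0), (4,2.778).
By the shoelace formula its area is 6.94.

6.94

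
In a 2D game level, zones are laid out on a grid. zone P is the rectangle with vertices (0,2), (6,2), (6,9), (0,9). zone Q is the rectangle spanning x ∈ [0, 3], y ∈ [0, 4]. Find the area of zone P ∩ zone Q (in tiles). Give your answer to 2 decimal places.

|zone P∩zone Q|: x∈[0,3], y∈[2,4] → 3·2 = 6.

6.00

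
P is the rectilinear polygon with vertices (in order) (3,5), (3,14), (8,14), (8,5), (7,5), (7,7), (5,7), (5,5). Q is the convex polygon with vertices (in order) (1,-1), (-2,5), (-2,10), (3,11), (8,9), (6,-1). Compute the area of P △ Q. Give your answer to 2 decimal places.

95.70

|P| = 41, |Q| = 93.5, |P∩Q| = 19.4.
|P △ Q| = |P| + |Q| − 2·|P∩Q| = 41 + 93.5 − 38.8 = 95.70.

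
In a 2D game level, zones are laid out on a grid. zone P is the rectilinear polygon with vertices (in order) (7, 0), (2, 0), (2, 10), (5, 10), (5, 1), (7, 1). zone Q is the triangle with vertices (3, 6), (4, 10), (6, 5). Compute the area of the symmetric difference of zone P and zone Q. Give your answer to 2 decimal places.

27.67

|zone P| = 32, |zone Q| = 6.5, |zone P∩zone Q| = 5.4167.
|zone P △ zone Q| = |zone P| + |zone Q| − 2·|zone P∩zone Q| = 32 + 6.5 − 10.8333 = 27.67.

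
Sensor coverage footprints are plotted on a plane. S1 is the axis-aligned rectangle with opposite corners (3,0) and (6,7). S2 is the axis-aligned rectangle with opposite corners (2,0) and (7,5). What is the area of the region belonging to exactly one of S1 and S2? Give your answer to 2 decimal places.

|S1∩S2|: x∈[3,6], y∈[0,5] → 3·5 = 15.
|S1 △ S2| = |S1| + |S2| − 2·|S1∩S2| = 21 + 25 − 30 = 16.00.

16.00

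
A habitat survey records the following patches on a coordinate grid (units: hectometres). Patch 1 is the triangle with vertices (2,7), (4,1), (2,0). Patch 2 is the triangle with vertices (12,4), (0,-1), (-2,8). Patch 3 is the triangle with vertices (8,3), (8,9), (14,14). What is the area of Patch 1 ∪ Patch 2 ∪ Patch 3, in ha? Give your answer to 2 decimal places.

75.92

By inclusion–exclusion:
Individual areas: |Patch 1| = 7, |Patch 2| = 59, |Patch 3| = 18.
|Patch 1∩Patch 2| = 6.9962.
|Patch 1∩Patch 3| = 0.
|Patch 2∩Patch 3| = 1.0835.
|Patch 1∩Patch 2∩Patch 3| = 0.
|Patch 1 ∪ Patch 2 ∪ Patch 3| = 84 − 8.0797 + 0 = 75.92.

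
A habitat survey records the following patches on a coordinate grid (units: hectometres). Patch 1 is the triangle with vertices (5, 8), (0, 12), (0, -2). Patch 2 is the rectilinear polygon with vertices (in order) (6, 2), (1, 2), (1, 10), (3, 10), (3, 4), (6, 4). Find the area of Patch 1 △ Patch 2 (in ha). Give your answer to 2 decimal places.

27.20

|Patch 1| = 35, |Patch 2| = 22, |Patch 1∩Patch 2| = 14.9.
|Patch 1 △ Patch 2| = |Patch 1| + |Patch 2| − 2·|Patch 1∩Patch 2| = 35 + 22 − 29.8 = 27.20.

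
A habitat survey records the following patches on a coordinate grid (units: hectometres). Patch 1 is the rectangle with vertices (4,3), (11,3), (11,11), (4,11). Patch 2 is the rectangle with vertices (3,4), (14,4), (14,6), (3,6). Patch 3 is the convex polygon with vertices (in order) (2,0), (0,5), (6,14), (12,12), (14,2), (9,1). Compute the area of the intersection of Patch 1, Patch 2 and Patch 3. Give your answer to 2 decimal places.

The intersection is the polygon with vertices (4,4), (4,6), (11,6), (11,4).
By the shoelace formula its area is 14.00.

14.00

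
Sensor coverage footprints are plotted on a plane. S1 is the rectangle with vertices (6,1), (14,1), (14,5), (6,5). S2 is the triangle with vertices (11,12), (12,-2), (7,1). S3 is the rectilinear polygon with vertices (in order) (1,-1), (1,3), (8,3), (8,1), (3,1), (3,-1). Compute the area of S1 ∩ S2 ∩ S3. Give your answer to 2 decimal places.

1.27

The intersection is the polygon with vertices (7,1), (7.727,3), (8,3), (8,1).
By the shoelace formula its area is 1.27.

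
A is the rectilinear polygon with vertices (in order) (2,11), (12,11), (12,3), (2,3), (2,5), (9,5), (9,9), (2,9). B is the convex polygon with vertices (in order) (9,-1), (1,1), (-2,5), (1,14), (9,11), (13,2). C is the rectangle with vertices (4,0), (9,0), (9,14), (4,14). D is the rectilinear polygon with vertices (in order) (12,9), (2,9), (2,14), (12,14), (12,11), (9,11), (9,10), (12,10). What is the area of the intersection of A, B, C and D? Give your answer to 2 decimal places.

10.00

The intersection is the polygon with vertices (9,11), (9,10), (9,9), (4,9), (4,11).
By the shoelace formula its area is 10.00.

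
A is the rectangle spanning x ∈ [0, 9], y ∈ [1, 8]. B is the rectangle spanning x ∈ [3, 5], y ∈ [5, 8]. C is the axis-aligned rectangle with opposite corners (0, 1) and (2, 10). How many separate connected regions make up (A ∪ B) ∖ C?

1

(A ∪ B) ∖ C is a single connected region.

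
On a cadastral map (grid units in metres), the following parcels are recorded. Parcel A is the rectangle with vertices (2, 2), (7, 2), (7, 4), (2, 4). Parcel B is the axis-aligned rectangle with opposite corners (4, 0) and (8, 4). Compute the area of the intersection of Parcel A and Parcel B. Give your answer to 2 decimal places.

|Parcel A∩Parcel B|: x∈[4,7], y∈[2,4] → 3·2 = 6.

6.00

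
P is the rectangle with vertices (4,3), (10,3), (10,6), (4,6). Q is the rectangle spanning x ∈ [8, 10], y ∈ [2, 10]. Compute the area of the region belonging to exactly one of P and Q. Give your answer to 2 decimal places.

|P∩Q|: x∈[8,10], y∈[3,6] → 2·3 = 6.
|P △ Q| = |P| + |Q| − 2·|P∩Q| = 18 + 16 − 12 = 22.00.

22.00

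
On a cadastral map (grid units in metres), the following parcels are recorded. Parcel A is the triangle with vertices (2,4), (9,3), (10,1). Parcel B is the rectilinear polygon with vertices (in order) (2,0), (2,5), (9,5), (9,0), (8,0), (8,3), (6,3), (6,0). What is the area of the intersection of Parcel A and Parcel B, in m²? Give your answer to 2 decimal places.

3.94

The intersection is the polygon with vertices (9,3), (9,1.375), (8,1.75), (8,3), (6,3), (6,2.5), (2,4).
By the shoelace formula its area is 3.94.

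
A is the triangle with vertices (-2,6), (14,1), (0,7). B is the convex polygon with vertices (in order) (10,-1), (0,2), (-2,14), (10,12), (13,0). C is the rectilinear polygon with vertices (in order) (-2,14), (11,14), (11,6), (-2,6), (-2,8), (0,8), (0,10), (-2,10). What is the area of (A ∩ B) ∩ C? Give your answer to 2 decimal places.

The region (A ∩ B) ∩ C is the polygon with vertices (-0.769,6.615), (0,7), (2.333,6), (-0.667,6).
By the shoelace formula its area is 1.76.

1.76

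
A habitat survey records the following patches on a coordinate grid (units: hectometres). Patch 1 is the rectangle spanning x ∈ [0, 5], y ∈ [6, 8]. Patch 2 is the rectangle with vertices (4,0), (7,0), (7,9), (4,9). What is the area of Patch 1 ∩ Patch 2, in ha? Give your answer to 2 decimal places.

2.00

|Patch 1∩Patch 2|: x∈[4,5], y∈[6,8] → 1·2 = 2.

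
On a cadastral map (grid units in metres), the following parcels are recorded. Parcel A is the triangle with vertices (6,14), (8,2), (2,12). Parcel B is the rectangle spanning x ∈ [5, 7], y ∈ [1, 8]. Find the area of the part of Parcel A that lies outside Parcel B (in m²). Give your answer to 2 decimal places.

20.67

|Parcel A| = 26, |Parcel A∩Parcel B| = 5.3333.
|Parcel A ∖ Parcel B| = |Parcel A| − |Parcel A∩Parcel B| = 26 − 5.3333 = 20.67.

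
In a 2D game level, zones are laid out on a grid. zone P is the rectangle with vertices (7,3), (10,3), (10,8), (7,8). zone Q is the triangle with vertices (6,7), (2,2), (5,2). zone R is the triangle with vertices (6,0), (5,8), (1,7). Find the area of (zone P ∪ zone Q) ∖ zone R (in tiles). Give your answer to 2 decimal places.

|zone P ∪ zone Q| = 22.5.
|(zone P ∪ zone Q) ∩ zone R| = 4.5527.
|(zone P ∪ zone Q) ∖ zone R| = 22.5 − 4.5527 = 17.95.

17.95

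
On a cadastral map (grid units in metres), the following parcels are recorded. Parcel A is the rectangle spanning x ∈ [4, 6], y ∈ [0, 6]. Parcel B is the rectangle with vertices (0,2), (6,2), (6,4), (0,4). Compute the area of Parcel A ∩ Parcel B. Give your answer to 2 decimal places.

|Parcel A∩Parcel B|: x∈[4,6], y∈[2,4] → 2·2 = 4.

4.00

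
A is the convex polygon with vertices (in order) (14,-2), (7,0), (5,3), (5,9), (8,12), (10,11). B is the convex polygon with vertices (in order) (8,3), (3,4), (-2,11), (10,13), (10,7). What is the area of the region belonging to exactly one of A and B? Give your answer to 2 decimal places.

86.30

|A| = 76.5, |B| = 79, |A∩B| = 34.6.
|A △ B| = |A| + |B| − 2·|A∩B| = 76.5 + 79 − 69.2 = 86.30.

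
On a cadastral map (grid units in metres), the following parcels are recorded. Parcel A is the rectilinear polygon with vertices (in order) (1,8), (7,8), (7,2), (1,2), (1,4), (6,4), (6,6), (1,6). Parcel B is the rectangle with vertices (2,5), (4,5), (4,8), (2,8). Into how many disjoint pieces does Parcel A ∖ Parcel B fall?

2

Parcel A ∖ Parcel B splits into 2 disjoint pieces (area 2, area 20).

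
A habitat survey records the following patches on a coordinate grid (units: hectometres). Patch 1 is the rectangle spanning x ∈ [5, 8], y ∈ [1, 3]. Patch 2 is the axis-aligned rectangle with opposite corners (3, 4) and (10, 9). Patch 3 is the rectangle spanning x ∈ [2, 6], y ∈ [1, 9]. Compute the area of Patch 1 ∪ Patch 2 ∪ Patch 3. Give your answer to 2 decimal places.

By inclusion–exclusion:
Individual areas: |Patch 1| = 6, |Patch 2| = 35, |Patch 3| = 32.
|Patch 1∩Patch 2| = 0 (no overlap).
|Patch 1∩Patch 3|: x∈[5,6], y∈[1,3] → 1·2 = 2.
|Patch 2∩Patch 3|: x∈[3,6], y∈[4,9] → 3·5 = 15.
|Patch 1∩Patch 2∩Patch 3| = 0.
|Patch 1 ∪ Patch 2 ∪ Patch 3| = 73 − 17 + 0 = 56.00.

56.00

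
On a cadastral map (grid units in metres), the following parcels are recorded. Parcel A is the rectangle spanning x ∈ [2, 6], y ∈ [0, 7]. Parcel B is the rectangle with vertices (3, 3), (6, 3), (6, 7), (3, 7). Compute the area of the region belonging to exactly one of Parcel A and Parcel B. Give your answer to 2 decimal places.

|Parcel A∩Parcel B|: x∈[3,6], y∈[3,7] → 3·4 = 12.
|Parcel A △ Parcel B| = |Parcel A| + |Parcel B| − 2·|Parcel A∩Parcel B| = 28 + 12 − 24 = 16.00.

16.00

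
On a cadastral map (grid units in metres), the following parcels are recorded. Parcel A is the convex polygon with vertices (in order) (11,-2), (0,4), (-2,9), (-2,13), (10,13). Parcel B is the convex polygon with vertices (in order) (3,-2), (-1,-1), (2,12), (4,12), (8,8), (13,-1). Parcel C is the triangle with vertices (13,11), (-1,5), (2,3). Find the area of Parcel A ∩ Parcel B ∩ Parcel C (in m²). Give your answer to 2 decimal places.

18.08

The intersection is the polygon with vertices (0.537,5.659), (7.4,8.6), (8,8), (8.252,7.547), (2,3), (0.2,4.2).
By the shoelace formula its area is 18.08.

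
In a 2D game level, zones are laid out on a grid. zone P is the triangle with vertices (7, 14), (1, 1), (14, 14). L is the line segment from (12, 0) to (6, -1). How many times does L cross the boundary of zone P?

0

The segment lies entirely outside zone P and never meets its boundary.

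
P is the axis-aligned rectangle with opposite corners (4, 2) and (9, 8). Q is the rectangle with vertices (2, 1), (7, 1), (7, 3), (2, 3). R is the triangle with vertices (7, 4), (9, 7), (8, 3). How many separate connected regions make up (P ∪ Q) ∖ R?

(P ∪ Q) ∖ R is a single connected region.

1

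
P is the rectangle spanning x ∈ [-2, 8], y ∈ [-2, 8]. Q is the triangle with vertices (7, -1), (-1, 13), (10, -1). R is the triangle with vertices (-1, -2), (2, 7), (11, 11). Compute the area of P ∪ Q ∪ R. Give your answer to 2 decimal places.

By inclusion–exclusion:
Individual areas: |P| = 100, |Q| = 21, |R| = 34.5.
|P∩Q| = 15.776.
|P∩R| = 28.5.
|Q∩R| = 4.6377.
|P∩Q∩R| = 4.6377.
|P ∪ Q ∪ R| = 155.5 − 48.9136 + 4.6377 = 111.22.

111.22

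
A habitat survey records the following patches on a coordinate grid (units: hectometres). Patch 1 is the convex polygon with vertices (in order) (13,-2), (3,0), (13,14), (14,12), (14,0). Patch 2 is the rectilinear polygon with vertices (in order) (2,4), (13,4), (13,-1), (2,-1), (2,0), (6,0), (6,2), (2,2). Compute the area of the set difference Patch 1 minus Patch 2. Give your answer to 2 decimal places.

56.79

|Patch 1| = 94, |Patch 1∩Patch 2| = 37.2143.
|Patch 1 ∖ Patch 2| = |Patch 1| − |Patch 1∩Patch 2| = 94 − 37.2143 = 56.79.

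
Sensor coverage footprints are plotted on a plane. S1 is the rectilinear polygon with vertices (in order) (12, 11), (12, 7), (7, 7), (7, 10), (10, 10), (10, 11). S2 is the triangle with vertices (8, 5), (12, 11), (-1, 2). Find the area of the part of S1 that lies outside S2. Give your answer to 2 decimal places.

10.99

|S1| = 17, |S1∩S2| = 6.0128.
|S1 ∖ S2| = |S1| − |S1∩S2| = 17 − 6.0128 = 10.99.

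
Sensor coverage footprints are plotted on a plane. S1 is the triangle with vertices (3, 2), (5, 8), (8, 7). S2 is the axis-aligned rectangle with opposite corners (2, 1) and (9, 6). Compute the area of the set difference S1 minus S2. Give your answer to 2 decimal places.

4.67

|S1| = 10, |S1∩S2| = 5.3333.
|S1 ∖ S2| = |S1| − |S1∩S2| = 10 − 5.3333 = 4.67.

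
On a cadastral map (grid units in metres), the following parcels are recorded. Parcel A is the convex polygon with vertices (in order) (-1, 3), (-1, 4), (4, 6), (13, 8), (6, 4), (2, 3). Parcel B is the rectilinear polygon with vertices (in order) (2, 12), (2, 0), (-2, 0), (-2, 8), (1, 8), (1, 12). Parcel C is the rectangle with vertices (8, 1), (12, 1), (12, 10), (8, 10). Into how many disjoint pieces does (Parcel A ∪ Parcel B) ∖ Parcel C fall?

2

(Parcel A ∪ Parcel B) ∖ Parcel C splits into 2 disjoint pieces (area 49.8349, area 0.1746).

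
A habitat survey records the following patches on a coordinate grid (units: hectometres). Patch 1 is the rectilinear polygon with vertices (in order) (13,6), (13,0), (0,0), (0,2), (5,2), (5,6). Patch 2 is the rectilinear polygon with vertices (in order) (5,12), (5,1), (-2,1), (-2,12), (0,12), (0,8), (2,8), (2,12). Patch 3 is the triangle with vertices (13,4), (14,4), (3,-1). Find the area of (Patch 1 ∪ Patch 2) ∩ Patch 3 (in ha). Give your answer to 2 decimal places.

The region (Patch 1 ∪ Patch 2) ∩ Patch 3 is the polygon with vertices (5,0), (13,4), (13,3.546), (5.2,0).
By the shoelace formula its area is 2.17.

2.17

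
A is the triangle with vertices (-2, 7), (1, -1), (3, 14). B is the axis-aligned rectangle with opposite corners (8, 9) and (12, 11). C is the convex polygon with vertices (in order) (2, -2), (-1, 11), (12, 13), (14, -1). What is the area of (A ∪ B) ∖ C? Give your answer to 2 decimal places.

13.81

|A ∪ B| = 38.5.
|(A ∪ B) ∩ C| = 24.6922.
|(A ∪ B) ∖ C| = 38.5 − 24.6922 = 13.81.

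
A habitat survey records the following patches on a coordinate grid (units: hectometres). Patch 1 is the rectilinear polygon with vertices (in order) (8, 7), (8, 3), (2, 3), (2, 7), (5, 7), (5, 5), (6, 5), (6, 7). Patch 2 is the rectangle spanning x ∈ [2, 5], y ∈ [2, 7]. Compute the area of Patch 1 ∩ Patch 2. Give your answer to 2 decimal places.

12.00

The intersection is the polygon with vertices (2,3), (2,7), (5,7), (5,5), (5,3).
By the shoelace formula its area is 12.00.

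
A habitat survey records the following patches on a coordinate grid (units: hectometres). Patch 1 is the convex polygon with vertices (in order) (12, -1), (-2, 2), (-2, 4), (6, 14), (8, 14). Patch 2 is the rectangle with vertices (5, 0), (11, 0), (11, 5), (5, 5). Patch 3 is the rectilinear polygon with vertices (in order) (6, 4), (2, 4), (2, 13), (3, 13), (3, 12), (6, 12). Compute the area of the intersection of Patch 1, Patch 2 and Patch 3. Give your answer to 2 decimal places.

1.00

The intersection is the polygon with vertices (5,5), (6,5), (6,4), (5,4).
By the shoelace formula its area is 1.00.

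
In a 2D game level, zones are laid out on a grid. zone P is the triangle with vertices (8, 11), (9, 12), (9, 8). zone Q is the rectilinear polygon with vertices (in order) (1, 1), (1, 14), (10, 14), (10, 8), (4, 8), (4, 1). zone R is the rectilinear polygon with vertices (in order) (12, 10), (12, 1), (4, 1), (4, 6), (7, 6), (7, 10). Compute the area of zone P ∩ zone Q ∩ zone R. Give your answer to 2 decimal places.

The intersection is the polygon with vertices (9,8), (8.333,10), (9,10).
By the shoelace formula its area is 0.67.

0.67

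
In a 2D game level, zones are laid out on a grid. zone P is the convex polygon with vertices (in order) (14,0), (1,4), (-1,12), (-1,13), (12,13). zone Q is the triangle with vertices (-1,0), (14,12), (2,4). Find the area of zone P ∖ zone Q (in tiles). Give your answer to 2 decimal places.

|zone P| = 140, |zone P∩zone Q| = 8.6915.
|zone P ∖ zone Q| = |zone P| − |zone P∩zone Q| = 140 − 8.6915 = 131.31.

131.31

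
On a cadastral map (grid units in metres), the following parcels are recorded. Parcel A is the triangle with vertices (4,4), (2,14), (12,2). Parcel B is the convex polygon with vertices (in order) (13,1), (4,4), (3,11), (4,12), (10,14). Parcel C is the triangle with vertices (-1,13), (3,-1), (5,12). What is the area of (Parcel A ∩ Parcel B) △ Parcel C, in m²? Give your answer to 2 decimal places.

61.77

|Parcel A ∩ Parcel B| = 34.3636.
|(Parcel A ∩ Parcel B) ∩ Parcel C| = 6.2965.
|(Parcel A ∩ Parcel B) △ Parcel C| = 34.3636 + 40 − 12.5931 = 61.77.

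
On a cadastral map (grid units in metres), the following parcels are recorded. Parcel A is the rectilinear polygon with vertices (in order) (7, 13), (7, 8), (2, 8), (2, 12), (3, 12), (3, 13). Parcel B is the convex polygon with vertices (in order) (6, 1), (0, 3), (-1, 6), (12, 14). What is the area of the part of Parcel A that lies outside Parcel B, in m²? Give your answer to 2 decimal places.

17.06

|Parcel A| = 24, |Parcel A∩Parcel B| = 6.9423.
|Parcel A ∖ Parcel B| = |Parcel A| − |Parcel A∩Parcel B| = 24 − 6.9423 = 17.06.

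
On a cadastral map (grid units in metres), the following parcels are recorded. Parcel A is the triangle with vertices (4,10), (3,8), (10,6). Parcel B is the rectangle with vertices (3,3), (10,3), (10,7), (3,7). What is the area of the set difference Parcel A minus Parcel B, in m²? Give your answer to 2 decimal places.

7.00

|Parcel A| = 8, |Parcel A∩Parcel B| = 1.
|Parcel A ∖ Parcel B| = |Parcel A| − |Parcel A∩Parcel B| = 8 − 1 = 7.00.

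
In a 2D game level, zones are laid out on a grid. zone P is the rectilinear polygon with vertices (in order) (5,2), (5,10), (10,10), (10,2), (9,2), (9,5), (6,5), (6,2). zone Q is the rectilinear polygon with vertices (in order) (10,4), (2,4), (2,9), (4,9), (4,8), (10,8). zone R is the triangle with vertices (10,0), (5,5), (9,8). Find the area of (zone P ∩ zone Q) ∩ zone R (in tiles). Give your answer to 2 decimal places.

7.50

The region (zone P ∩ zone Q) ∩ zone R is the polygon with vertices (9,4), (9,5), (6,5), (6,4), (5,5), (9,8), (9.5,4).
By the shoelace formula its area is 7.50.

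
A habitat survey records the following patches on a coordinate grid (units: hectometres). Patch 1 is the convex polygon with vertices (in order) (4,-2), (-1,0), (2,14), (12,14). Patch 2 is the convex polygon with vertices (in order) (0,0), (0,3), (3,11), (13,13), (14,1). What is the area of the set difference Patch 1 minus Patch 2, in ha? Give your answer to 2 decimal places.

|Patch 1| = 118, |Patch 1∩Patch 2| = 78.5741.
|Patch 1 ∖ Patch 2| = |Patch 1| − |Patch 1∩Patch 2| = 118 − 78.5741 = 39.43.

39.43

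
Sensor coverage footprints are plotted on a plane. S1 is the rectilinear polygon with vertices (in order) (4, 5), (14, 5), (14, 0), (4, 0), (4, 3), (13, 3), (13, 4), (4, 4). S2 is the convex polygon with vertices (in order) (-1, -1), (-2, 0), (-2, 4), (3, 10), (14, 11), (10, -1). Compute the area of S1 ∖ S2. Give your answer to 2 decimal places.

12.67

|S1| = 41, |S1∩S2| = 28.3333.
|S1 ∖ S2| = |S1| − |S1∩S2| = 41 − 28.3333 = 12.67.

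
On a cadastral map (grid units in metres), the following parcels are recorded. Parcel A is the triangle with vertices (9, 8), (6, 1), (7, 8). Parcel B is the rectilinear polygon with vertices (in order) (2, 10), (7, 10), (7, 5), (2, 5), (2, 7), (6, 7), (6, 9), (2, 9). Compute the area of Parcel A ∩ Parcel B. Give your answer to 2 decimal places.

0.64

The intersection is the polygon with vertices (7,8), (7,5), (6.571,5).
By the shoelace formula its area is 0.64.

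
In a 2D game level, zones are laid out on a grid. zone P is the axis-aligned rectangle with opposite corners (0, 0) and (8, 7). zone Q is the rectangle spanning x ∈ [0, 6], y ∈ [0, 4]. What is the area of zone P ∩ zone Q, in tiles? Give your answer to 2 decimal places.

|zone P∩zone Q|: x∈[0,6], y∈[0,4] → 6·4 = 24.

24.00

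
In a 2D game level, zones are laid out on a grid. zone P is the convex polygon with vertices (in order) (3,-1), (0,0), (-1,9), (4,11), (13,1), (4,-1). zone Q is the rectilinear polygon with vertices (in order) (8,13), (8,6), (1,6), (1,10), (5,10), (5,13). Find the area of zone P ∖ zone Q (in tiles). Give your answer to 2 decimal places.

|zone P| = 102, |zone P∩zone Q| = 22.6111.
|zone P ∖ zone Q| = |zone P| − |zone P∩zone Q| = 102 − 22.6111 = 79.39.

79.39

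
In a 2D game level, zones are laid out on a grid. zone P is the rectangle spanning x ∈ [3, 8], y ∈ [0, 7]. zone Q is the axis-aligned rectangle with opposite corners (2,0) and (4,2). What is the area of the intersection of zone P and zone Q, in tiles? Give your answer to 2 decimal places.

|zone P∩zone Q|: x∈[3,4], y∈[0,2] → 1·2 = 2.

2.00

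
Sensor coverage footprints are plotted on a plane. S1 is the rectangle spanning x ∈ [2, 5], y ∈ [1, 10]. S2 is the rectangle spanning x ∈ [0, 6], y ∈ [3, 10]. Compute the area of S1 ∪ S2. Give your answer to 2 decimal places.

48.00

By inclusion–exclusion:
Individual areas: |S1| = 27, |S2| = 42.
|S1∩S2|: x∈[2,5], y∈[3,10] → 3·7 = 21.
|S1 ∪ S2| = 69 − 21 = 48.00.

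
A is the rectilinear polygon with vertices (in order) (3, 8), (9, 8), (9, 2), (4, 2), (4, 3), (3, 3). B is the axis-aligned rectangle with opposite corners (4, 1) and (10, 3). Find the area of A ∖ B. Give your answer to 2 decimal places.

|A| = 35, |A∩B| = 5.
|A ∖ B| = |A| − |A∩B| = 35 − 5 = 30.00.

30.00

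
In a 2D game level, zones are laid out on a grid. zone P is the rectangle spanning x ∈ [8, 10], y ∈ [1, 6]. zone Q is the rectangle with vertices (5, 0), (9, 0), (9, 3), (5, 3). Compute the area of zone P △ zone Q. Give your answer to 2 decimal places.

18.00

|zone P∩zone Q|: x∈[8,9], y∈[1,3] → 1·2 = 2.
|zone P △ zone Q| = |zone P| + |zone Q| − 2·|zone P∩zone Q| = 10 + 12 − 4 = 18.00.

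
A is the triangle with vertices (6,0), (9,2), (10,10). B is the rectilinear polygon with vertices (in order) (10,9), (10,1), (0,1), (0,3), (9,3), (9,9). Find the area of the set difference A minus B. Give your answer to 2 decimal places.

4.74

|A| = 11, |A∩B| = 6.2625.
|A ∖ B| = |A| − |A∩B| = 11 − 6.2625 = 4.74.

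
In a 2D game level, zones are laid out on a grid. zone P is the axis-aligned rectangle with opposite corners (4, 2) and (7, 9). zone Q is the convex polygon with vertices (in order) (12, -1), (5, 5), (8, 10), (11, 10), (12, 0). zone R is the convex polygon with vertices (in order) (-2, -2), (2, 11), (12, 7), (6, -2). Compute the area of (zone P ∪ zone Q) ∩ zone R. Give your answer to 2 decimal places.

41.18

|zone P ∪ zone Q| = 59.4524.
|(zone P ∪ zone Q) ∩ zone R| = 41.18.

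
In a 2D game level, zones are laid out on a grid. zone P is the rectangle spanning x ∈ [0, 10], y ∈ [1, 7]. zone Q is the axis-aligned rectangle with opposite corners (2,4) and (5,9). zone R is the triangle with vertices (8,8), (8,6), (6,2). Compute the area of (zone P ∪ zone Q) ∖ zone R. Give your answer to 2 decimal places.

|zone P ∪ zone Q| = 66.
|(zone P ∪ zone Q) ∩ zone R| = 1.8333.
|(zone P ∪ zone Q) ∖ zone R| = 66 − 1.8333 = 64.17.

64.17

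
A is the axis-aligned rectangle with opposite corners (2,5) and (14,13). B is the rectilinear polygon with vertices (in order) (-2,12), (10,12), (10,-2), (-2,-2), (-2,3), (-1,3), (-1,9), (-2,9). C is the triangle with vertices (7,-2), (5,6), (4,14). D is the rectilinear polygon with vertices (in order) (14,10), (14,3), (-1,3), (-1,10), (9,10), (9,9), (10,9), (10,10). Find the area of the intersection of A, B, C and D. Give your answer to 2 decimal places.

1.97

The intersection is the polygon with vertices (5.688,5), (5.25,5), (5,6), (4.5,10), (4.75,10).
By the shoelace formula its area is 1.97.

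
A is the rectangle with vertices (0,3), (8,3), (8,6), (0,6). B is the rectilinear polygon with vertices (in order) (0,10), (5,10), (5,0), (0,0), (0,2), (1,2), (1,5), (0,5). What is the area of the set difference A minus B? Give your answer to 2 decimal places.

11.00

|A| = 24, |A∩B| = 13.
|A ∖ B| = |A| − |A∩B| = 24 − 13 = 11.00.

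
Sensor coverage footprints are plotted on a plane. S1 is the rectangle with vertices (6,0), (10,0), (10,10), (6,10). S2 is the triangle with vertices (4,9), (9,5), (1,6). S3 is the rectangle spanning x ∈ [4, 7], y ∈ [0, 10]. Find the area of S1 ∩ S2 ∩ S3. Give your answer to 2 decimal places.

The intersection is the polygon with vertices (7,6.6), (7,5.25), (6,5.375), (6,7.4).
By the shoelace formula its area is 1.69.

1.69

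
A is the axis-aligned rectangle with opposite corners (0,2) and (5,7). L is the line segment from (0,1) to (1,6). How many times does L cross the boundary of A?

1

The segment meets the boundary at (0.2,2).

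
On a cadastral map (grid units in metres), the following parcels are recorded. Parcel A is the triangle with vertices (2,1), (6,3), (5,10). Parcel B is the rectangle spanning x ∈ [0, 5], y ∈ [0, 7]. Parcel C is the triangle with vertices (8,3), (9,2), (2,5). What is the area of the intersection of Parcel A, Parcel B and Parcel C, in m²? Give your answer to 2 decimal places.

The intersection is the polygon with vertices (3.2,4.6), (5,4), (5,3.714), (3.167,4.5).
By the shoelace formula its area is 0.36.

0.36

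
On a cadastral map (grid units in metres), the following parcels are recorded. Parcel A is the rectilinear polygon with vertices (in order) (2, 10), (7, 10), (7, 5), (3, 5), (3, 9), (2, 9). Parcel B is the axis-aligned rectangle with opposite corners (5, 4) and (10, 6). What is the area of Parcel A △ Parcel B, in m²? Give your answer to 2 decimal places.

|Parcel A| = 21, |Parcel B| = 10, |Parcel A∩Parcel B| = 2.
|Parcel A △ Parcel B| = |Parcel A| + |Parcel B| − 2·|Parcel A∩Parcel B| = 21 + 10 − 4 = 27.00.

27.00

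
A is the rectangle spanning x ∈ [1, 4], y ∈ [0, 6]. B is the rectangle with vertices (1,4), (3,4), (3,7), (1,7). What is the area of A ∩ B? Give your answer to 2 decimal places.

|A∩B|: x∈[1,3], y∈[4,6] → 2·2 = 4.

4.00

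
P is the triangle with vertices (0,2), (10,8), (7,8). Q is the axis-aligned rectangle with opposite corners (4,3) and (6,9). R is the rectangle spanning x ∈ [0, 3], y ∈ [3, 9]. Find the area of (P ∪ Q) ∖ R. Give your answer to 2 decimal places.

|P ∪ Q| = 18.4286.
|(P ∪ Q) ∩ R| = 0.9071.
|(P ∪ Q) ∖ R| = 18.4286 − 0.9071 = 17.52.

17.52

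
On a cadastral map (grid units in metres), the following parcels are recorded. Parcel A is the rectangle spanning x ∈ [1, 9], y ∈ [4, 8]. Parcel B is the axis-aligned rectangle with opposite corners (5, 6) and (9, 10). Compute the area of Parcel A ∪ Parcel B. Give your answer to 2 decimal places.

By inclusion–exclusion:
Individual areas: |Parcel A| = 32, |Parcel B| = 16.
|Parcel A∩Parcel B|: x∈[5,9], y∈[6,8] → 4·2 = 8.
|Parcel A ∪ Parcel B| = 48 − 8 = 40.00.

40.00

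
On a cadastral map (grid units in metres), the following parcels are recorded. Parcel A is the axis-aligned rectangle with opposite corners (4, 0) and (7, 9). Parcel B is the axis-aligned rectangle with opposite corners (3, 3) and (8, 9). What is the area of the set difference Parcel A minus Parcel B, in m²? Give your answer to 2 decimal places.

|Parcel A∩Parcel B|: x∈[4,7], y∈[3,9] → 3·6 = 18.
|Parcel A| = 27.
|Parcel A ∖ Parcel B| = |Parcel A| − |Parcel A∩Parcel B| = 27 − 18 = 9.00.

9.00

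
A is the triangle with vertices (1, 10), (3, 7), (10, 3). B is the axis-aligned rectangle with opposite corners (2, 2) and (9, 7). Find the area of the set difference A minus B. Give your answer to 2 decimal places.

|A| = 6.5, |A∩B| = 3.6111.
|A ∖ B| = |A| − |A∩B| = 6.5 − 3.6111 = 2.89.

2.89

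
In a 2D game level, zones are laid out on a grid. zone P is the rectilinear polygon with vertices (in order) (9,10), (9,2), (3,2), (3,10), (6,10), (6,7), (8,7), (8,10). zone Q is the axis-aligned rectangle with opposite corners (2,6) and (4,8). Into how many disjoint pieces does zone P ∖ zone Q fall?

zone P ∖ zone Q is a single connected region.

1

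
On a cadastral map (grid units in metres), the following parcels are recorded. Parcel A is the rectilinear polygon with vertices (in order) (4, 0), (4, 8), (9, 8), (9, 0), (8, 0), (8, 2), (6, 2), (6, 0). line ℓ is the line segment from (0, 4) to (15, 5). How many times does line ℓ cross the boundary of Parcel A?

2

The segment meets the boundary at (9,4.6), (4,4.267).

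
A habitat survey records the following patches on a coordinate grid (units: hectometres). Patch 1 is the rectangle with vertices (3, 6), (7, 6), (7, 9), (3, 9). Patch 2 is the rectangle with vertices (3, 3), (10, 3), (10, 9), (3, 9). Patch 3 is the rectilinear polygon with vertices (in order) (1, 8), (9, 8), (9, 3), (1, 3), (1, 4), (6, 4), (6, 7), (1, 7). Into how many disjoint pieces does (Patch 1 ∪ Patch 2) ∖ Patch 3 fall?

2

(Patch 1 ∪ Patch 2) ∖ Patch 3 splits into 2 disjoint pieces (area 12, area 9).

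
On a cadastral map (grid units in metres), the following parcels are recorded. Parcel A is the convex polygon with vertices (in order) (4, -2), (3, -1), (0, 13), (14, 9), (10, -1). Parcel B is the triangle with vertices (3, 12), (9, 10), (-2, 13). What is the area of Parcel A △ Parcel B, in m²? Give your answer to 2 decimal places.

|Parcel A| = 130.5, |Parcel B| = 2, |Parcel A∩Parcel B| = 1.8386.
|Parcel A △ Parcel B| = |Parcel A| + |Parcel B| − 2·|Parcel A∩Parcel B| = 130.5 + 2 − 3.6772 = 128.82.

128.82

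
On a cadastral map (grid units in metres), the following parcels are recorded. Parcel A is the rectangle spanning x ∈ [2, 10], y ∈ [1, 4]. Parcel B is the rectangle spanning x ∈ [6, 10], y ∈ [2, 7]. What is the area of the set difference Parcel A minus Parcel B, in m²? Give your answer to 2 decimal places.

|Parcel A∩Parcel B|: x∈[6,10], y∈[2,4] → 4·2 = 8.
|Parcel A| = 24.
|Parcel A ∖ Parcel B| = |Parcel A| − |Parcel A∩Parcel B| = 24 − 8 = 16.00.

16.00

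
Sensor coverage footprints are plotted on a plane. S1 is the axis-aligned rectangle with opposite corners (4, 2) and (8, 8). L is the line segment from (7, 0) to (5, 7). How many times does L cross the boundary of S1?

The segment meets the boundary at (6.429,2).

1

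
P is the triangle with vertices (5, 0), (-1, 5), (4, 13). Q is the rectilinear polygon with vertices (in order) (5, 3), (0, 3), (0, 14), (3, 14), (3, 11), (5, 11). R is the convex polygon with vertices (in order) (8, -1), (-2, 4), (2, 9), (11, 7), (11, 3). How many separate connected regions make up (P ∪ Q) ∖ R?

(P ∪ Q) ∖ R splits into 2 disjoint pieces (area 23.8681, area 0.365).

2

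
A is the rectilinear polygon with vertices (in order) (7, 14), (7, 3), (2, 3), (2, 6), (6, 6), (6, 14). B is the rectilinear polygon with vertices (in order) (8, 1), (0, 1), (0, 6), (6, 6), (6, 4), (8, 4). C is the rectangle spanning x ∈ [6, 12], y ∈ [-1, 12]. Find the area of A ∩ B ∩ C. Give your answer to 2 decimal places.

1.00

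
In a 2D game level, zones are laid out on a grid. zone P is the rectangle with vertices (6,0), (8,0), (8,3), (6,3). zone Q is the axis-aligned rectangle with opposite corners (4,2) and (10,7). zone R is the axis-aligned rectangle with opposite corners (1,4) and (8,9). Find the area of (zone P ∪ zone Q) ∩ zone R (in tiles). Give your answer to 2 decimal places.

The region (zone P ∪ zone Q) ∩ zone R is the polygon with vertices (4,7), (8,7), (8,4), (4,4).
By the shoelace formula its area is 12.00.

12.00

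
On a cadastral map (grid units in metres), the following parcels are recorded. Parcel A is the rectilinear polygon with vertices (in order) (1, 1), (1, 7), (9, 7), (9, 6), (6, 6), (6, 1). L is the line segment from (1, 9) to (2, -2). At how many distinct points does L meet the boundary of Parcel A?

2

The segment meets the boundary at (1.727,1), (1.182,7).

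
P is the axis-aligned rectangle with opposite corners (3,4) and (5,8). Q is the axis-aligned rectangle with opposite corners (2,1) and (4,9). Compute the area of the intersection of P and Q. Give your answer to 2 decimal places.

|P∩Q|: x∈[3,4], y∈[4,8] → 1·4 = 4.

4.00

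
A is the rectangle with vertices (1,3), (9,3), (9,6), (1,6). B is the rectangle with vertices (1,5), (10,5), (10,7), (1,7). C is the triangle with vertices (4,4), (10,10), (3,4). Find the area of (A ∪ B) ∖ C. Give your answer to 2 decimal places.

31.75

|A ∪ B| = 34.
|(A ∪ B) ∩ C| = 2.25.
|(A ∪ B) ∖ C| = 34 − 2.25 = 31.75.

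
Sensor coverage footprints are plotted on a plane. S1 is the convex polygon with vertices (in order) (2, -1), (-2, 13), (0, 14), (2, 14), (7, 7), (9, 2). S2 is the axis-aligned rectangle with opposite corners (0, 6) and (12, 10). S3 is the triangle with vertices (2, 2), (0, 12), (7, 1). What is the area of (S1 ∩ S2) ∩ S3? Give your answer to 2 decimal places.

The region (S1 ∩ S2) ∩ S3 is the polygon with vertices (1.2,6), (0.4,10), (1.273,10), (3.818,6).
By the shoelace formula its area is 6.98.

6.98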